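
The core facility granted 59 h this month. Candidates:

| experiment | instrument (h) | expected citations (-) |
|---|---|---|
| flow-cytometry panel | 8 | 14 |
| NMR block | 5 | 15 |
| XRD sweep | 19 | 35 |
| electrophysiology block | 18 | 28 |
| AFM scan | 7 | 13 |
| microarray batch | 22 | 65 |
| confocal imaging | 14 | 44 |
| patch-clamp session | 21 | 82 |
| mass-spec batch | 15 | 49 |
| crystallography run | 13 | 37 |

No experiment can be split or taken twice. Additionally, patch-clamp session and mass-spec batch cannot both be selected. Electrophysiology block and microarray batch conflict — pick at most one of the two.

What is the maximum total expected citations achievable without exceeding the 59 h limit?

Best packing: microarray batch + confocal imaging + patch-clamp session — 57 h, 191 total.
Nothing else feasible within 59 h beats 191.

191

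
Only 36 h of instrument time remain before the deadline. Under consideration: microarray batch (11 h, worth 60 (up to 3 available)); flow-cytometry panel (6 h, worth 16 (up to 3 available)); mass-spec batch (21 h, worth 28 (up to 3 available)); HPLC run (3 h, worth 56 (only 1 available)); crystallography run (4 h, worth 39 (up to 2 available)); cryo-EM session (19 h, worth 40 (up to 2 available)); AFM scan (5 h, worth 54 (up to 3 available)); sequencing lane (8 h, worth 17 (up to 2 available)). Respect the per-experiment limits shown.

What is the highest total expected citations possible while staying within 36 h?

317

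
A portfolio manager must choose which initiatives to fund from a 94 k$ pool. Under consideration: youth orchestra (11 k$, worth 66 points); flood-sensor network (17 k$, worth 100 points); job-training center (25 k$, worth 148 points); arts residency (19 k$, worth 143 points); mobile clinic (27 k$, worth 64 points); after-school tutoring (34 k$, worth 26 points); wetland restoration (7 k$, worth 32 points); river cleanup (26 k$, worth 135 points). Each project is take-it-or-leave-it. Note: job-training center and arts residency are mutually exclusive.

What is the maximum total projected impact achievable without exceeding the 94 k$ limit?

481

By projected impact per k$: arts residency 7.53, youth orchestra 6.00, job-training center 5.92 lead.
Best packing: youth orchestra + flood-sensor network + job-training center + wetland restoration + river cleanup — 86 k$, 481 total.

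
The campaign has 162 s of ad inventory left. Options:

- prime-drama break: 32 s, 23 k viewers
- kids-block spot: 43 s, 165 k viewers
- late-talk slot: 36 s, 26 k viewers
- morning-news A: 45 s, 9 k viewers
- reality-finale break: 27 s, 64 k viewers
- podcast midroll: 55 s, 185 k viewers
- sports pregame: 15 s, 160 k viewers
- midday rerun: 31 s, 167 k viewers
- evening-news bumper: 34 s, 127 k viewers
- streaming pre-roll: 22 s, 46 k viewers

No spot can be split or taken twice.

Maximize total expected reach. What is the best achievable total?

Greedy by ratio would take kids-block spot + reality-finale break + sports pregame + midday rerun + evening-news bumper: 150 s used, total 683.
Dropping kids-block spot frees 43 s; slotting in podcast midroll (55 s) lifts the total to 703 at 162 s.

703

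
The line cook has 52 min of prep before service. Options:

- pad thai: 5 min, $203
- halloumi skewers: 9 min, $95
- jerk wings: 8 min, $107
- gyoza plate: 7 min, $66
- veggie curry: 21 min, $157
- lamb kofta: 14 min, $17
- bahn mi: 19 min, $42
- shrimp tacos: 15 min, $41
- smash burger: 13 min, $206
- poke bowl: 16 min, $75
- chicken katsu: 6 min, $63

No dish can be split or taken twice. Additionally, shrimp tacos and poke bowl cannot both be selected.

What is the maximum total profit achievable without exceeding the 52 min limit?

Taking pad thai + halloumi skewers + jerk wings + gyoza plate + smash burger + chicken katsu: 48 min used, 740 in profit.
An exhaustive check of the 2048 subsets confirms 740.

740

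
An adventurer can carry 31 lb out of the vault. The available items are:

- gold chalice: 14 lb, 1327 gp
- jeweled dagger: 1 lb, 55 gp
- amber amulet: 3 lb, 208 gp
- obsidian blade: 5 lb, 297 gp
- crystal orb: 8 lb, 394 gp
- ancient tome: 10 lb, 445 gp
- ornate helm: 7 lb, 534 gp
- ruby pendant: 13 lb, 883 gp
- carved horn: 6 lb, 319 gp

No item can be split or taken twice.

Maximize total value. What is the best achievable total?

Ranking by ratio (value/lb): gold chalice 94.79, ornate helm 76.29, amber amulet 69.33.
Filling by ratio: gold chalice + jeweled dagger + amber amulet + obsidian blade + ornate helm for 2421, with 1 lb left unused.
Dropping obsidian blade and ornate helm frees 12 lb; slotting in ruby pendant (13 lb) lifts the total to 2473 at 31 lb.
Next best is gold chalice + jeweled dagger + amber amulet + ornate helm + carved horn at 2443 (31 lb) — short by 30.

2473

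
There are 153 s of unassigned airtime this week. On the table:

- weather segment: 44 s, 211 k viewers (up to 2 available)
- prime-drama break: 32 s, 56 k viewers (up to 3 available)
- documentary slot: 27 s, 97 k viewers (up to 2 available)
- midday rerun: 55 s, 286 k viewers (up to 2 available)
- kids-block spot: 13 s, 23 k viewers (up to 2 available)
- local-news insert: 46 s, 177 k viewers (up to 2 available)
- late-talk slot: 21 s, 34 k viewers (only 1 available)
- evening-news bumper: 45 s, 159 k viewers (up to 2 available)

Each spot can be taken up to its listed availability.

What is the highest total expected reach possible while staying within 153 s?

Greedy by ratio would take documentary slot + 2×midday rerun + kids-block spot: 150 s used, total 692.
Replace documentary slot and midday rerun and kids-block spot with 2×weather segment: the trade gains 16 net, giving 708 at 143 s.

708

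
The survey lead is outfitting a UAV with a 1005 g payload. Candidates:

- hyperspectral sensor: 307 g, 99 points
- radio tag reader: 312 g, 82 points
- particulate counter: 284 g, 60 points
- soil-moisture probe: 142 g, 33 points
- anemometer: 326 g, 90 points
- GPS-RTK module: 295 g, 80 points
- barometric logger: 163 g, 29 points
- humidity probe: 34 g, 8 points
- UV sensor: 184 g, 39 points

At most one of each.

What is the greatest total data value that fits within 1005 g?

279

Ranking by ratio (data value/g): hyperspectral sensor 0.32, anemometer 0.28, GPS-RTK module 0.27, radio tag reader 0.26.
A density-first pass picks hyperspectral sensor + anemometer + GPS-RTK module + humidity probe — 277 at 962 g.
Dropping GPS-RTK module frees 295 g; slotting in radio tag reader (312 g) lifts the total to 279 at 979 g.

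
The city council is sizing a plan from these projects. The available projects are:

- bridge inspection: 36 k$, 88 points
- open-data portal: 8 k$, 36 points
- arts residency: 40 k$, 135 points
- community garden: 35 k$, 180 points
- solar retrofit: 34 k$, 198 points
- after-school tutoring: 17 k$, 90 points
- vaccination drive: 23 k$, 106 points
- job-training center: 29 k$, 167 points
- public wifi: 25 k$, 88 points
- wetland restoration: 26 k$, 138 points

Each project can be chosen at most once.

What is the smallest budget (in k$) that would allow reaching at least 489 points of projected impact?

Need the lightest bundle worth ≥ 489.
Taking open-data portal + solar retrofit + after-school tutoring + job-training center gives 491 (≥ 489) for 88 k$.
No combination under 88 k$ hits 489.

88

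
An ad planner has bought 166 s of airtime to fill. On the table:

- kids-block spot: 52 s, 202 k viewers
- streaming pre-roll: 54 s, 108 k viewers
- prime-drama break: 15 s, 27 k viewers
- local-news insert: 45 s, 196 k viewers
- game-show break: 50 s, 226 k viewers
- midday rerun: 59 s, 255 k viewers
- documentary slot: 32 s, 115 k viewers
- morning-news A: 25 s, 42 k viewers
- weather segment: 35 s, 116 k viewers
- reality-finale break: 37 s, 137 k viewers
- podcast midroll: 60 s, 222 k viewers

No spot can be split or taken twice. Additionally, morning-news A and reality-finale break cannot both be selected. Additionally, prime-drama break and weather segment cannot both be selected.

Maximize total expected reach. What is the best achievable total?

683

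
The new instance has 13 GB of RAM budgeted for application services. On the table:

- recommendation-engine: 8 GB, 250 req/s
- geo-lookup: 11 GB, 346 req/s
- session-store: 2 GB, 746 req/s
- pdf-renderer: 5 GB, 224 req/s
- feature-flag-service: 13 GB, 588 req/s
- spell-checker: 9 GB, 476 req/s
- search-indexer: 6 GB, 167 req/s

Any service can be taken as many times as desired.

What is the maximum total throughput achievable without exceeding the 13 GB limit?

Ranking by ratio (throughput/GB): session-store 373.00, spell-checker 52.89, feature-flag-service 45.23, pdf-renderer 44.80.
6×session-store uses 12 of the 13 GB and totals 4476.
No other feasible combination exceeds 4476.

4476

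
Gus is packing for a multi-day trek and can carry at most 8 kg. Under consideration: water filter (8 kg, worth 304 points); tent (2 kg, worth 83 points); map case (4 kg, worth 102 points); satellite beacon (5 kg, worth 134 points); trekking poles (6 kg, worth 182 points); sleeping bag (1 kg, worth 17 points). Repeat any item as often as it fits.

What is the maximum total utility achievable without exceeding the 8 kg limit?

332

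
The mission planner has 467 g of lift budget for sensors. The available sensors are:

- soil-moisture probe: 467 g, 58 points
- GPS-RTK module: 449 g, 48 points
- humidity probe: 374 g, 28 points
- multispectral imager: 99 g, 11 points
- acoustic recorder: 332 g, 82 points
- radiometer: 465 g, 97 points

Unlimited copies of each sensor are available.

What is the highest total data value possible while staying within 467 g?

Filling by ratio: multispectral imager + acoustic recorder for 93, with 36 g left unused.
The 431 g tied up in multispectral imager and acoustic recorder is better spent on radiometer — total rises to 97 (465 g).
No other feasible combination exceeds 97.

97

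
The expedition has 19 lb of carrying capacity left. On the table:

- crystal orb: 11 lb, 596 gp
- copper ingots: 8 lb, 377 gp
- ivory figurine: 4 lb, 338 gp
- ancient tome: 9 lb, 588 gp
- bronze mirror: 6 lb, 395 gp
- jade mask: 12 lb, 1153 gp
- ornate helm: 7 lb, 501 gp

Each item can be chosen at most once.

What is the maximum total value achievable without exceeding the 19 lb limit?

1654

The ratio heuristic lands on ivory figurine + jade mask (1491) but leaves 3 lb idle.
Dropping ivory figurine frees 4 lb; slotting in ornate helm (7 lb) lifts the total to 1654 at 19 lb.
Next best is bronze mirror + jade mask at 1548 (18 lb) — short by 106.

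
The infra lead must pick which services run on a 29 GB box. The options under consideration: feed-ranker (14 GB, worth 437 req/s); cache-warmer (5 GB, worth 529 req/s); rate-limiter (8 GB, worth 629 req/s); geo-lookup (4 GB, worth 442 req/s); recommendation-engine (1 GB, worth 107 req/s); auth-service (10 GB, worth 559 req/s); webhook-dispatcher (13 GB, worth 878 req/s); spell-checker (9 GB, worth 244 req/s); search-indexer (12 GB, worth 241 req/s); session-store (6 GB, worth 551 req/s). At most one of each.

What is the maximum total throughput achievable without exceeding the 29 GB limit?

Filling by ratio: cache-warmer + rate-limiter + geo-lookup + recommendation-engine + session-store for 2258, with 5 GB left unused.
Dropping rate-limiter frees 8 GB; slotting in webhook-dispatcher (13 GB) lifts the total to 2507 at 29 GB.
An exhaustive check of the 1024 subsets confirms 2507.

2507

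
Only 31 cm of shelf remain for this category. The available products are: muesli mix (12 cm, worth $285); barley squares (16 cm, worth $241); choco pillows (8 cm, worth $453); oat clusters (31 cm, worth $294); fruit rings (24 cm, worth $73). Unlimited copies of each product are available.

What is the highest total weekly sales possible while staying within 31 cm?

1359

By weekly sales per cm: choco pillows 56.62, muesli mix 23.75, barley squares 15.06, oat clusters 9.48 lead.
3×choco pillows uses 24 of the 31 cm and totals 1359.
That's the maximum — no swap from here does better than 1359.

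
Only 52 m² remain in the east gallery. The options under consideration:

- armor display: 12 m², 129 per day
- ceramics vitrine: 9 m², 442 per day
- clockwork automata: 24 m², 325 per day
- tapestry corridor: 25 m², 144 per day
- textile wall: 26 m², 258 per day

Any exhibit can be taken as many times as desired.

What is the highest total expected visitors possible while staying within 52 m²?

2210

Density check — ceramics vitrine 49.11, clockwork automata 13.54, armor display 10.75, textile wall 9.92 are the best per m².
The ratio ordering already packs tightly: 5×ceramics vitrine, 45 m², 2210.
That's the maximum — no swap from here does better than 2210.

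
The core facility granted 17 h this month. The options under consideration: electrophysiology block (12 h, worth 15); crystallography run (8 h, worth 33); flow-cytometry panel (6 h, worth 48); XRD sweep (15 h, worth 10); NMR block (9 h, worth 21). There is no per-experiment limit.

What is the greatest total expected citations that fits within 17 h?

96

By expected citations per h: flow-cytometry panel 8.00, crystallography run 4.12, NMR block 2.33, electrophysiology block 1.25 lead.
2×flow-cytometry panel uses 12 of the 17 h and totals 96.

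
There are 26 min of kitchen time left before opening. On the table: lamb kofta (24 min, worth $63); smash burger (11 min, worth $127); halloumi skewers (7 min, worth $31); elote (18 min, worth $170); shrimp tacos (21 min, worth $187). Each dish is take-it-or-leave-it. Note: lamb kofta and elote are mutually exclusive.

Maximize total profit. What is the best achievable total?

201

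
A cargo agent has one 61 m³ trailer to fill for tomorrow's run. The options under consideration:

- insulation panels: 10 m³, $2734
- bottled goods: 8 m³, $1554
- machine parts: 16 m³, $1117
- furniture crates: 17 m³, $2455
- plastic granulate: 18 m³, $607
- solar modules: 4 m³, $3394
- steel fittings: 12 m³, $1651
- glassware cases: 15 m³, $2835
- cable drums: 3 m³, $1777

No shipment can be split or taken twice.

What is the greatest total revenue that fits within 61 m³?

14846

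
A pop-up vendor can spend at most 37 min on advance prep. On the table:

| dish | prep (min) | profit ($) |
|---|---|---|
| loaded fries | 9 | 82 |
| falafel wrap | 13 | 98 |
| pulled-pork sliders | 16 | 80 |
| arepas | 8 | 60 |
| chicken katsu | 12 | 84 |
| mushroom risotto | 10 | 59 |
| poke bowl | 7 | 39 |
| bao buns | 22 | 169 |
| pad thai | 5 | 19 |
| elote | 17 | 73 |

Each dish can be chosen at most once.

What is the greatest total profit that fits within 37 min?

279

A density-first pass picks loaded fries + bao buns + pad thai — 270 at 36 min.
A better packing is loaded fries + falafel wrap + arepas + poke bowl: 37 min, total 279.
No other feasible combination exceeds 279.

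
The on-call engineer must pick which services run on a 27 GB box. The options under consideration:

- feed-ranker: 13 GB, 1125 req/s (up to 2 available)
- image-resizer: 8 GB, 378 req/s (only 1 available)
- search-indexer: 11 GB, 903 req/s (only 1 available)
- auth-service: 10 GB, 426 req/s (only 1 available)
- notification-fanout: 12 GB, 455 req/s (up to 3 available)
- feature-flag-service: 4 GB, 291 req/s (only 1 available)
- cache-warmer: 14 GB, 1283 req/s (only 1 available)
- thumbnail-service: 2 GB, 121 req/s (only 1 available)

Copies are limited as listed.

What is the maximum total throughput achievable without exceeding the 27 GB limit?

2408

Density check — cache-warmer 91.64, feed-ranker 86.54, search-indexer 82.09 are the best per GB.
Taking feed-ranker + cache-warmer: 27 GB used, 2408 in throughput.
No other feasible combination exceeds 2408.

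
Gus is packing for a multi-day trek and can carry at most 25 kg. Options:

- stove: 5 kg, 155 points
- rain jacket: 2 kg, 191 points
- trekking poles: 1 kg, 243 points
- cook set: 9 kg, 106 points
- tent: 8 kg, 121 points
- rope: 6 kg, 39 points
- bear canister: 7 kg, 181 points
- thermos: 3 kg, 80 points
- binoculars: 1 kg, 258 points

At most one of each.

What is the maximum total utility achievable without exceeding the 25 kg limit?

1149

A density-first pass picks stove + rain jacket + trekking poles + rope + bear canister + thermos + binoculars — 1147 at 25 kg.
Dropping rope and thermos frees 9 kg; slotting in tent (8 kg) lifts the total to 1149 at 24 kg.
Nothing else within 25 kg beats 1149.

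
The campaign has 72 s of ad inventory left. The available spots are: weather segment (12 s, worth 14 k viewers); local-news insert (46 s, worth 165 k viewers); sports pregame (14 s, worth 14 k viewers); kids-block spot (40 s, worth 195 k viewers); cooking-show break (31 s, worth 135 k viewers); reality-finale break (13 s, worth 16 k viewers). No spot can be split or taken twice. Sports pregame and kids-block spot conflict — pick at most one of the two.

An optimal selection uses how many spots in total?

2

Optimal total is 330.
kids-block spot + cooking-show break hits 330 at 71 s.
Any selection reaching 330 contains exactly 2 spots.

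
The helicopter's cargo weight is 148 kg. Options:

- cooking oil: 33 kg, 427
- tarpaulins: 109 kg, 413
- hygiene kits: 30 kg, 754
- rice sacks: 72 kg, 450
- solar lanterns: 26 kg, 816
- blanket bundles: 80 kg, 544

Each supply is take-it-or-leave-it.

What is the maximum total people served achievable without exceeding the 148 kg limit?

By people served per kg: solar lanterns 31.38, hygiene kits 25.13, cooking oil 12.94 lead.
Greedy by ratio would take cooking oil + hygiene kits + solar lanterns: 89 kg used, total 1997.
Replace cooking oil with blanket bundles: the trade gains 117 net, giving 2114 at 136 kg.
Runner-up hygiene kits + rice sacks + solar lanterns tops out at 2020.

2114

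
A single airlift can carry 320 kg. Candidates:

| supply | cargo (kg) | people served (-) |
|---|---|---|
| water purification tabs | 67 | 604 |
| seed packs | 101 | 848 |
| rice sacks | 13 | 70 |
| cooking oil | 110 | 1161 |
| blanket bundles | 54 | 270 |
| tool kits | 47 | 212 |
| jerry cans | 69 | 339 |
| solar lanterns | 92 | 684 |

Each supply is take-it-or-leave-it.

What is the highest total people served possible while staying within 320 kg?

2763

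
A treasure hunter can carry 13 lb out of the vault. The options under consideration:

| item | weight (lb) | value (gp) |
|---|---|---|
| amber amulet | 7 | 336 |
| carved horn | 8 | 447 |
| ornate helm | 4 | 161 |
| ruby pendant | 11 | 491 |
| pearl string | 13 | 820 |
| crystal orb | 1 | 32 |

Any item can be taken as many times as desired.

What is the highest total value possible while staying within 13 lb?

Density check — pearl string 63.08, carved horn 55.88, amber amulet 48.00, ruby pendant 44.64 are the best per lb.
The ratio ordering already packs tightly: pearl string, 13 lb, 820.
No other feasible combination exceeds 820.

820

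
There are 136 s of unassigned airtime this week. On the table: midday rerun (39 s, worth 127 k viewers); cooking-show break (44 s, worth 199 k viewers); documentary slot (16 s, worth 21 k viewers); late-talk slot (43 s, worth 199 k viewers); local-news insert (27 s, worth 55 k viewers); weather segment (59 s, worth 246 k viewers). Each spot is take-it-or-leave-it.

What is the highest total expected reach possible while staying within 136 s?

525

Midday rerun + cooking-show break + late-talk slot uses 126 of the 136 s and totals 525.
Runner-up cooking-show break + local-news insert + weather segment tops out at 500.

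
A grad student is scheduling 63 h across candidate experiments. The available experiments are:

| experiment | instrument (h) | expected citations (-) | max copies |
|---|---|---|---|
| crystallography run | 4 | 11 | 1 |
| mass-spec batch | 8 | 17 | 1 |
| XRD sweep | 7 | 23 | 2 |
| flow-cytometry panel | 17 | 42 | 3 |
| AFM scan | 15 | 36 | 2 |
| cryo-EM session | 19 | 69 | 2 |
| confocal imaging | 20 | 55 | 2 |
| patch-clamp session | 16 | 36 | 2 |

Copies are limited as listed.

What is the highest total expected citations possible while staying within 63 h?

Greedy by ratio would take crystallography run + 2×XRD sweep + 2×cryo-EM session: 56 h used, total 195.
Dropping 2×XRD sweep frees 14 h; slotting in confocal imaging (20 h) lifts the total to 204 at 62 h.
Nothing else within 63 h beats 204.

204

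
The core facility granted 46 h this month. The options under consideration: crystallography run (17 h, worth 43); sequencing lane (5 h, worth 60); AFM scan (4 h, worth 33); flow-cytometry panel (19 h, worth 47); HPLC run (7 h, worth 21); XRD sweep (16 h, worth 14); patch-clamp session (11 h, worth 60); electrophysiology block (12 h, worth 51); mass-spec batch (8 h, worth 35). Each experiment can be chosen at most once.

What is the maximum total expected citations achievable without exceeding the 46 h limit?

239

Ranking by ratio (expected citations/h): sequencing lane 12.00, AFM scan 8.25, patch-clamp session 5.45, mass-spec batch 4.38.
Best packing: sequencing lane + AFM scan + patch-clamp session + electrophysiology block + mass-spec batch — 40 h, 239 total.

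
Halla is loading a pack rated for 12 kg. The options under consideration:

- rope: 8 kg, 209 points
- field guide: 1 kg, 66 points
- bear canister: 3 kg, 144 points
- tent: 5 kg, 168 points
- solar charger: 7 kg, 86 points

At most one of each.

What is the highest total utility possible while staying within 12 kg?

419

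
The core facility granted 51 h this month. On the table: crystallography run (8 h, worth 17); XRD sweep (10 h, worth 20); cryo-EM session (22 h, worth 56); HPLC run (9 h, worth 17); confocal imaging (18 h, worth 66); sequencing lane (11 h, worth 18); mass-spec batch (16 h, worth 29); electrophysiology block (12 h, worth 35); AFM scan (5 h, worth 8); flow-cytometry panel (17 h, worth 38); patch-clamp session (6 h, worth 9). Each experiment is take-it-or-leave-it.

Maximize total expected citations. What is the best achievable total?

The ratio heuristic lands on confocal imaging + electrophysiology block + flow-cytometry panel (139) but leaves 4 h idle.
Replace electrophysiology block and flow-cytometry panel with XRD sweep + cryo-EM session: the trade gains 3 net, giving 142 at 50 h.
The closest alternative, cryo-EM session + confocal imaging + sequencing lane, reaches only 140.

142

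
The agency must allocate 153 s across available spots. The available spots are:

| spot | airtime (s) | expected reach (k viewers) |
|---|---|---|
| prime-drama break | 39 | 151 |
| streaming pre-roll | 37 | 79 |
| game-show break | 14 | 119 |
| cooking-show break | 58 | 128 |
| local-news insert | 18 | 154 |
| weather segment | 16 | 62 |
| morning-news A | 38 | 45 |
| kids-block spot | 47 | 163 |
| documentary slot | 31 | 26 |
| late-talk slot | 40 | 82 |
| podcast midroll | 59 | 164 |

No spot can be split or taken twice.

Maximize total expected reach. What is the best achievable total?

650

Taking the top-ratio spots first gives prime-drama break + game-show break + local-news insert + weather segment + kids-block spot for 649 (134 s).
Dropping kids-block spot frees 47 s; slotting in podcast midroll (59 s) lifts the total to 650 at 146 s.
The spare 7 s is too small for any remaining spot, and no exchange beats 650.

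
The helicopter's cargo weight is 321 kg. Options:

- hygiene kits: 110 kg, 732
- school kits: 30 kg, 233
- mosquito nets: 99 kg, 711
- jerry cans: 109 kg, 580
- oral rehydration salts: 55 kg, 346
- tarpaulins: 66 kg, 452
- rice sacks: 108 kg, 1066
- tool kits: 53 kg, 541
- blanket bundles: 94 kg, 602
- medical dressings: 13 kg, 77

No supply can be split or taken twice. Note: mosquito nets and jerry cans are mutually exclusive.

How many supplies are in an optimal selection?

Best achievable people served is 2664.
For example mosquito nets + oral rehydration salts + rice sacks + tool kits achieves it, using 315 kg.
All optima have 4 supplies.

4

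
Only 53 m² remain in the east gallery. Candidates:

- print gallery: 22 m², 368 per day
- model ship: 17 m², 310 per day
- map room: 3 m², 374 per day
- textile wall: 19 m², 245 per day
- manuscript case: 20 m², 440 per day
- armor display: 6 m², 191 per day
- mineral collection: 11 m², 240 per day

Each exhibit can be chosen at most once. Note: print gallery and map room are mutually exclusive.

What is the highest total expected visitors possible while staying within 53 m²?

1364

Filling by ratio: map room + manuscript case + armor display + mineral collection for 1245, with 13 m² left unused.
Replace armor display with model ship: the trade gains 119 net, giving 1364 at 51 m².
Next best is model ship + map room + manuscript case + armor display at 1315 (46 m²) — short by 49.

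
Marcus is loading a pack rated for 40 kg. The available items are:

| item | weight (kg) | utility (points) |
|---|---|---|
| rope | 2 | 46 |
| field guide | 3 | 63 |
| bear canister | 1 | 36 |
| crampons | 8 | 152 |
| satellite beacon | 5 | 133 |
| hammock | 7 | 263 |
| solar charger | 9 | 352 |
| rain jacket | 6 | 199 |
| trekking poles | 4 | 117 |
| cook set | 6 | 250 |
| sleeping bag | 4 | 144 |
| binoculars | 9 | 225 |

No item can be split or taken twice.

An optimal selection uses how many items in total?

Best achievable utility is 1424.
For example field guide + bear canister + hammock + solar charger + rain jacket + trekking poles + cook set + sleeping bag achieves it, using 40 kg.
Any selection reaching 1424 contains exactly 8 items.

8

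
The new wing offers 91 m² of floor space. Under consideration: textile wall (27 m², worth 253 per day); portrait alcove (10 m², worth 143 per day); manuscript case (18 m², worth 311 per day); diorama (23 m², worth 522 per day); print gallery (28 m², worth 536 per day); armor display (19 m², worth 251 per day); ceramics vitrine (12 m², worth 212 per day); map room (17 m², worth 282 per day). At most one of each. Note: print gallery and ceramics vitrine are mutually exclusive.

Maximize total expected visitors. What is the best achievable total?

1651

By expected visitors per m²: diorama 22.70, print gallery 19.14, ceramics vitrine 17.67, manuscript case 17.28 lead.
Best packing: manuscript case + diorama + print gallery + map room — 86 m², 1651 total.
That's the maximum — no feasible swap from here does better than 1651.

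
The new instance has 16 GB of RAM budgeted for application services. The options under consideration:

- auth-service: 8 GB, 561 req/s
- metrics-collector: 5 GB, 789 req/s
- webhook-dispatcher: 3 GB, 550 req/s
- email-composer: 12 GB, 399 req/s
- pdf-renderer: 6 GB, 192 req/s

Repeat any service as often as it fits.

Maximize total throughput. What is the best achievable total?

Density check — webhook-dispatcher 183.33, metrics-collector 157.80, auth-service 70.12 are the best per GB.
5×webhook-dispatcher uses 15 of the 16 GB and totals 2750.
The spare 1 GB is too small for any remaining service, and no exchange beats 2750.

2750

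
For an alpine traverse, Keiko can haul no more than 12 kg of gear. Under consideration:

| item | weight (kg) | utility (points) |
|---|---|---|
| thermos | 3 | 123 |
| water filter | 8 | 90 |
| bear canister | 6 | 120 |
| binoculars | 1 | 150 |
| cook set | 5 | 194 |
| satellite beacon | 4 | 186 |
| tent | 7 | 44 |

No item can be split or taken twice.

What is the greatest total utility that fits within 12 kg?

Greedy by ratio would take thermos + binoculars + satellite beacon: 8 kg used, total 459.
Replace thermos with cook set: the trade gains 71 net, giving 530 at 10 kg.
Next best is thermos + cook set + satellite beacon at 503 (12 kg) — short by 27.

530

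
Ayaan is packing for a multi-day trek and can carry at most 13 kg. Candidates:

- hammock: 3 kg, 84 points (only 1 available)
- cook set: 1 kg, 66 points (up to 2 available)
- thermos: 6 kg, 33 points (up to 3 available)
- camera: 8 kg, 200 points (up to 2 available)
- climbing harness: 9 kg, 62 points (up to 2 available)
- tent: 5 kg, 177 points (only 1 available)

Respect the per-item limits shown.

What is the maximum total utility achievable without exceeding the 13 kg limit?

416

Filling by ratio: hammock + 2×cook set + tent for 393, with 3 kg left unused.
Replace tent with camera: the trade gains 23 net, giving 416 at 13 kg.
Nothing else within 13 kg beats 416.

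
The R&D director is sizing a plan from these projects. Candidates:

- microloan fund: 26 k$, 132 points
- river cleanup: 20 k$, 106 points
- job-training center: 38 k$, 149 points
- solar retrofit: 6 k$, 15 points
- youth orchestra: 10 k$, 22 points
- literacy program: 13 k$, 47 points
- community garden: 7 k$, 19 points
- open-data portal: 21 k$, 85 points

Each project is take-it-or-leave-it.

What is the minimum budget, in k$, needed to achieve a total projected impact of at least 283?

59

Need the lightest bundle worth ≥ 283.
microloan fund + river cleanup + literacy program reaches 285 using 59 k$.
Below 59 k$ the best achievable stays under 283.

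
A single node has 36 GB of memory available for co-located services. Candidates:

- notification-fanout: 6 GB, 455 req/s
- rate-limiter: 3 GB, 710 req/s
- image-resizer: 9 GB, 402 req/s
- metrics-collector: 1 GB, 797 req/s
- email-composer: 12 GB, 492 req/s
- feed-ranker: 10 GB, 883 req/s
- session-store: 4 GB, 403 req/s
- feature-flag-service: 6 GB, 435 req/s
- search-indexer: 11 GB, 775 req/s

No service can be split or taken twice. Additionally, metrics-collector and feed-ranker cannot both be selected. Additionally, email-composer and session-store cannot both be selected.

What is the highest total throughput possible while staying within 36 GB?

By throughput per GB: metrics-collector 797.00, rate-limiter 236.67, session-store 100.75, feed-ranker 88.30 lead.
Notification-fanout + rate-limiter + metrics-collector + session-store + feature-flag-service + search-indexer uses 31 of the 36 GB and totals 3575.

3575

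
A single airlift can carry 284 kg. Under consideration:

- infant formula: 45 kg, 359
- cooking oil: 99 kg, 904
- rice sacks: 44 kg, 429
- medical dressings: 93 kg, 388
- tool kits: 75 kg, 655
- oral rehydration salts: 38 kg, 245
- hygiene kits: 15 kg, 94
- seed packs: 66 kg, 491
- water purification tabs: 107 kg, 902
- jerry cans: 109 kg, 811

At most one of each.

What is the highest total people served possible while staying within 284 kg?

2479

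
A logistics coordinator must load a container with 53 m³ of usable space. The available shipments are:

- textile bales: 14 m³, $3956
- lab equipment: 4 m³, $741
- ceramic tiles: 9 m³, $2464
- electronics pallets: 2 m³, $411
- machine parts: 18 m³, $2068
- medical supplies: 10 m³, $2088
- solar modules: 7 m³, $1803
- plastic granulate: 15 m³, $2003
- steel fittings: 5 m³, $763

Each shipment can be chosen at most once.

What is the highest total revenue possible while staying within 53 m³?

12226

Ranking by ratio (revenue/m³): textile bales 282.57, ceramic tiles 273.78, solar modules 257.57.
Taking textile bales + lab equipment + ceramic tiles + electronics pallets + medical supplies + solar modules + steel fittings: 51 m³ used, 12226 in revenue.
Nothing else within 53 m³ beats 12226.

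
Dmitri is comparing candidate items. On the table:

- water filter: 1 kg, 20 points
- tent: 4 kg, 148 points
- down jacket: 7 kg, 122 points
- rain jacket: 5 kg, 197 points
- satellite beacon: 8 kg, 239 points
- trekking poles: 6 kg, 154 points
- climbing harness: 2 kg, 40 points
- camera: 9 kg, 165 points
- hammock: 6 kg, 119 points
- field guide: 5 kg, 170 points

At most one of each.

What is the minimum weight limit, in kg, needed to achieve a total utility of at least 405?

Need the lightest bundle worth ≥ 405.
water filter + tent + rain jacket + climbing harness: 405 utility at 12 kg.
No combination under 12 kg hits 405.

12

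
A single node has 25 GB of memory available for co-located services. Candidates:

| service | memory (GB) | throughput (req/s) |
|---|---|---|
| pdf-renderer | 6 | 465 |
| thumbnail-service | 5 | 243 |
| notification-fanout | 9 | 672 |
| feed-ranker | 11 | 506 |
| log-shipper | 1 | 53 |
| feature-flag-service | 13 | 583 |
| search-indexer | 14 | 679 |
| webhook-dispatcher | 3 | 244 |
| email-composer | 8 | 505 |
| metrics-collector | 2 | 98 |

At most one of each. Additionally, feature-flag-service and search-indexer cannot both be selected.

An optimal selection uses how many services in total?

4

The maximum throughput within 25 GB is 1740.
pdf-renderer + notification-fanout + email-composer + metrics-collector hits 1740 at 25 GB.
Any selection reaching 1740 contains exactly 4 services.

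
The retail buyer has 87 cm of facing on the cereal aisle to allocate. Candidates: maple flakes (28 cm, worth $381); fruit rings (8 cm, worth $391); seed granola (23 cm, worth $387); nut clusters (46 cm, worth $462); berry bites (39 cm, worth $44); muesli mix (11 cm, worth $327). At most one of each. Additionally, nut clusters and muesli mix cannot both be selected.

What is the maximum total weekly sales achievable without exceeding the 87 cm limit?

1486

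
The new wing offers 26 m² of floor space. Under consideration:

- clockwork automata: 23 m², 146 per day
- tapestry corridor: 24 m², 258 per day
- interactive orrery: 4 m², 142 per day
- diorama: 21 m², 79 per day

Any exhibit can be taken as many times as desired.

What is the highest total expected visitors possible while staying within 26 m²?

852

Taking 6×interactive orrery: 24 m² used, 852 in expected visitors.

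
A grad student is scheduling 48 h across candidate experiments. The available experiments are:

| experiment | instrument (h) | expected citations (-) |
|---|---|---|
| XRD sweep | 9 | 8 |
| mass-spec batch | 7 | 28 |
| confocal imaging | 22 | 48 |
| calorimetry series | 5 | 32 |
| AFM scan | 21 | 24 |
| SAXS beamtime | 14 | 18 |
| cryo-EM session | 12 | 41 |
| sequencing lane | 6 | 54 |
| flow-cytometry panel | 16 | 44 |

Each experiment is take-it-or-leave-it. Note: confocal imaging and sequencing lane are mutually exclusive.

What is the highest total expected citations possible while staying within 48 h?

199

The ratio ordering already packs tightly: mass-spec batch + calorimetry series + cryo-EM session + sequencing lane + flow-cytometry panel, 46 h, 199.
That's the maximum — no feasible swap from here does better than 199.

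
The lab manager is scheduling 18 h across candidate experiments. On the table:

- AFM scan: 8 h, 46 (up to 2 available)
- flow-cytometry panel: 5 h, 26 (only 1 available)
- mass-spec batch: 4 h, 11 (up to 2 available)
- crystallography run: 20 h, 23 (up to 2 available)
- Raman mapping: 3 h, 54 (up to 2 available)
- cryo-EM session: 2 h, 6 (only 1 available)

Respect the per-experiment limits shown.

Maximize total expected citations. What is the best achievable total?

Filling by ratio: AFM scan + 2×Raman mapping + cryo-EM session for 160, with 2 h left unused.
Dropping cryo-EM session frees 2 h; slotting in mass-spec batch (4 h) lifts the total to 165 at 18 h.

165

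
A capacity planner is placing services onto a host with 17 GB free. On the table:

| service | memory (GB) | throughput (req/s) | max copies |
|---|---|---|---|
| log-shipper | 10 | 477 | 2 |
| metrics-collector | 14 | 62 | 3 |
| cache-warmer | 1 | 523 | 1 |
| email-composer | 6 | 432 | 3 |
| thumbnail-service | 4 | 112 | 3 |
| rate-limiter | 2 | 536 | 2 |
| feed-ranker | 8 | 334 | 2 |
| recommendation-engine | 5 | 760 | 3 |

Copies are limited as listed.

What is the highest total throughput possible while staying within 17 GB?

3115

The ratio ordering already packs tightly: cache-warmer + 2×rate-limiter + 2×recommendation-engine, 15 GB, 3115.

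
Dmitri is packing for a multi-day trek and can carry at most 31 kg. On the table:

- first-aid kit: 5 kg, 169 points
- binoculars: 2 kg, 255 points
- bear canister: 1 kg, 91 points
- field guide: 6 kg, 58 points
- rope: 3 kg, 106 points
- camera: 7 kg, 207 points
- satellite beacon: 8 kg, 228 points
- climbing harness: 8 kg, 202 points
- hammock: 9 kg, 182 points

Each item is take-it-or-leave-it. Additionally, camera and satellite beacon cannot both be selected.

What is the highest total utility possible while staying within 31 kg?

1064

Ranking by ratio (utility/kg): binoculars 127.50, bear canister 91.00, rope 35.33.
Best packing: binoculars + bear canister + rope + satellite beacon + climbing harness + hammock — 31 kg, 1064 total.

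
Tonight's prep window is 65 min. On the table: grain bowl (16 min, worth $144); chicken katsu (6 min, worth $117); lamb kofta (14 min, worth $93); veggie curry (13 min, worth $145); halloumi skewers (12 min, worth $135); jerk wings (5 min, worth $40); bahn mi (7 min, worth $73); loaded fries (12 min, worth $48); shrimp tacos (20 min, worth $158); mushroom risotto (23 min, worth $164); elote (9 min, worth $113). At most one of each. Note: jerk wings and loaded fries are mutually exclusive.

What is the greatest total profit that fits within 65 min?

Density check — chicken katsu 19.50, elote 12.56, halloumi skewers 11.25 are the best per min.
The ratio ordering already packs tightly: grain bowl + chicken katsu + veggie curry + halloumi skewers + bahn mi + elote, 63 min, 727.
The spare 2 min is too small for any remaining dish, and no feasible exchange beats 727.

727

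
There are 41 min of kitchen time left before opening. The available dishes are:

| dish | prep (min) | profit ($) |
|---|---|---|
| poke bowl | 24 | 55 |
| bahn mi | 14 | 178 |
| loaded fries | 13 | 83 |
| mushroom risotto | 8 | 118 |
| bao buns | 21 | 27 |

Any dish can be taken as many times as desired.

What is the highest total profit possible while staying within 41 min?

Best packing: 5×mushroom risotto — 40 min, 590 total.
Every other selection either busts 41 min or fails to beat 590.

590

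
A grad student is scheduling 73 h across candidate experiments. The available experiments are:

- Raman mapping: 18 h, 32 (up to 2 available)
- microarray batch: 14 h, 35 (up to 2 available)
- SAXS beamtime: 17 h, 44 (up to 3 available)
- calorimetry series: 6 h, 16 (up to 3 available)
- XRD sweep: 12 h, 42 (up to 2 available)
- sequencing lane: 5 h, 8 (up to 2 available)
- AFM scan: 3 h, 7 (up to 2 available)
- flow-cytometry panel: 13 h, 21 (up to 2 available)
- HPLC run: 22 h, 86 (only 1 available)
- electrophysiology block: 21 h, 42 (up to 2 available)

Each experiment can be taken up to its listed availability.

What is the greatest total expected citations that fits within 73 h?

237

By expected citations per h: HPLC run 3.91, XRD sweep 3.50, calorimetry series 2.67, SAXS beamtime 2.59 lead.
Filling by ratio: 3×calorimetry series + 2×XRD sweep + 2×AFM scan + HPLC run for 232, with 3 h left unused.
The 15 h tied up in 2×calorimetry series and AFM scan is better spent on SAXS beamtime — total rises to 237 (72 h).
No other feasible combination exceeds 237.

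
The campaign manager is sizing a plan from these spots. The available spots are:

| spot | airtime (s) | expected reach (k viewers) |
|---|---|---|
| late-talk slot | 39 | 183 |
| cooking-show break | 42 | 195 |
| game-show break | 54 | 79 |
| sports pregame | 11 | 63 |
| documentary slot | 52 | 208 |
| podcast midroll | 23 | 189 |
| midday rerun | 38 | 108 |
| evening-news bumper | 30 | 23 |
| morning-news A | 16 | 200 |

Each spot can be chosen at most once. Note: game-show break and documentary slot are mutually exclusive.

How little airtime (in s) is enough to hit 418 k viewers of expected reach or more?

50

Look for the lowest-airtime combination reaching 418.
sports pregame + podcast midroll + morning-news A reaches 452 using 50 s.
Any bundle with less than 50 s falls short of 418.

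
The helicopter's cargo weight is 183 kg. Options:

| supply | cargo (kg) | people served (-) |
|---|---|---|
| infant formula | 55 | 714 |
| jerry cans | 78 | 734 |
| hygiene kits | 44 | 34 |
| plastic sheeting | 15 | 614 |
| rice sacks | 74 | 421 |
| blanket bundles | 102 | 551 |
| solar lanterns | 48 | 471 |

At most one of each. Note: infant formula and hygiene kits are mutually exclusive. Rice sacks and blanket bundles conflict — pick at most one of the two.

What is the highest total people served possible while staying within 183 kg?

2062

Best packing: infant formula + jerry cans + plastic sheeting — 148 kg, 2062 total.
Every other selection either busts 183 kg or breaks a pairing rule or fails to beat 2062.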